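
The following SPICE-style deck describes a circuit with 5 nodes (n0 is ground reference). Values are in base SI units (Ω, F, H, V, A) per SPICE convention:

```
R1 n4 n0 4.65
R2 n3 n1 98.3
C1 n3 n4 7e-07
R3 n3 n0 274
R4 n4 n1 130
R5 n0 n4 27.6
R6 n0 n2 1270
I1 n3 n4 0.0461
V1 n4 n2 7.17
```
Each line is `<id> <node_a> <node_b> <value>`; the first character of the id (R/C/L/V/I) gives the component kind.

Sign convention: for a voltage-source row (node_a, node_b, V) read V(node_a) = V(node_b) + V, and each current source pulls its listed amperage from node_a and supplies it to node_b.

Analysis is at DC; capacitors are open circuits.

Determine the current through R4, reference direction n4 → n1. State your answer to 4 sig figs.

Apply KCL at each of the 4 non-ground nodes and solve the resulting linear system.
Node n1: branches {R2, R4} → V_1 = -3.192
Node n2: branches {R6, V1} → V_2 = -7.065
Node n3: branches {R2, C1, R3, I1} → V_3 = -5.684
Node n4: branches {R1, C1, R4, R5, I1, V1} → V_4 = 0.1047
Source currents: i(V1)=-0.005563

0.02536 A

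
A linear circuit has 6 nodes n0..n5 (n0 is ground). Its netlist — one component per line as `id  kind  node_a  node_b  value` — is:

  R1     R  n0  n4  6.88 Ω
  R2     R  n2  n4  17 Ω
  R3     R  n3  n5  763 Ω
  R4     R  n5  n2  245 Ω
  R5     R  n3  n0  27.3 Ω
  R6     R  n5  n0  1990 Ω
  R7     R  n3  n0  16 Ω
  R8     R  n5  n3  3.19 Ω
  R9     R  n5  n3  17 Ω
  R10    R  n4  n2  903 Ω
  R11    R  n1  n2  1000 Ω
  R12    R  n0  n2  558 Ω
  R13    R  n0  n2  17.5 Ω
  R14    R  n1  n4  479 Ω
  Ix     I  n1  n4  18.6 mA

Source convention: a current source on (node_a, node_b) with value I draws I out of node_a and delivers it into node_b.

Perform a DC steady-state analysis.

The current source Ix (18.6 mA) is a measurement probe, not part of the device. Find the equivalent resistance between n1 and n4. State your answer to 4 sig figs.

R_eq = 324.9 Ω

MNA unknowns: 5 node voltages V₁..V_5
R1: Y=0.1453 on G[0,4]
R2: Y=0.05882 on G[2,4]
R3: Y=0.001311 on G[3,5]
R4: Y=0.004082 on G[5,2]
R5: Y=0.03663 on G[3,0]
R6: Y=0.0005025 on G[5,0]
R7: Y=0.06250 on G[3,0]
R8: Y=0.3135 on G[5,3]
R9: Y=0.05882 on G[5,3]
R10: Y=0.001107 on G[4,2]
R11: Y=0.001000 on G[1,2]
R12: Y=0.001792 on G[0,2]
R13: Y=0.05714 on G[0,2]
R14: Y=0.002088 on G[1,4]
Ix: z[1]−=0.0186, z[4]+=0.0186
solve → V1=-6.025, V2=-0.04026, V3=-0.001566, V4=0.01740, V5=-0.001982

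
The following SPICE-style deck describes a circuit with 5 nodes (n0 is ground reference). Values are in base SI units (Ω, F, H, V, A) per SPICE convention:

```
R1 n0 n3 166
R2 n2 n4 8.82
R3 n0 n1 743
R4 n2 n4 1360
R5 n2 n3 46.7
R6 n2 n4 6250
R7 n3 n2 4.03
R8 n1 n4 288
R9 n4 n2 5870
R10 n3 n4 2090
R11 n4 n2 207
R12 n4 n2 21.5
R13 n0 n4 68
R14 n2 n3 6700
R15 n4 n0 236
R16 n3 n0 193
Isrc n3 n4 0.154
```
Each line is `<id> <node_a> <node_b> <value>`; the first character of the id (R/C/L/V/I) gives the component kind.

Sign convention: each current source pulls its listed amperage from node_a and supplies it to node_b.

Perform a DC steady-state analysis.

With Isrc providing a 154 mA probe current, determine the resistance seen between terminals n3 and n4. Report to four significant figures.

R_eq = 9.064 Ω

Apply KCL at each of the 4 non-ground nodes and solve the resulting linear system.
Node n1: branches {R3, R8} → V_1 = 0.3622
Node n2: branches {R2, R4, R5, R6, R7, R9, R11, R12, R14} → V_2 = -0.3618
Node n3: branches {R1, R5, R7, R10, R14, R16, Isrc} → V_3 = -0.8933
Node n4: branches {R2, R4, R6, R8, R9, R10, R11, R12, R13, R15, Isrc} → V_4 = 0.5027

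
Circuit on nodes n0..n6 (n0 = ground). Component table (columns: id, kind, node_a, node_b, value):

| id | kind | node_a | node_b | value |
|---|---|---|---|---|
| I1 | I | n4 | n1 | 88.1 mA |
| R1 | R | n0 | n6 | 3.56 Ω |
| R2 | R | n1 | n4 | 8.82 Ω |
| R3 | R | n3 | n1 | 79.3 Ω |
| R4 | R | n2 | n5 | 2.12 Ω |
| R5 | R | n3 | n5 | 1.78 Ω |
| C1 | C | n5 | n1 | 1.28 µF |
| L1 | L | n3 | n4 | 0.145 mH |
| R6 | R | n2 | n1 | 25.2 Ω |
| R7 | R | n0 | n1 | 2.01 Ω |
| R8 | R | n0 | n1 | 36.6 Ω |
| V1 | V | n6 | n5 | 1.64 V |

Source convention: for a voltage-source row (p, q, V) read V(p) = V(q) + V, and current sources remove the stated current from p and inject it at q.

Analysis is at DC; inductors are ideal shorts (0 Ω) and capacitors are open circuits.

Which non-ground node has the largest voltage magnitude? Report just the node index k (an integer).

5

Element admittances at DC:
  I1: injects 0.0881 A into n1 (from n4)
  Y(R1) = 0.2809 S between n0,n6
  Y(R2) = 0.1134 S between n1,n4
  Y(R3) = 0.01261 S between n3,n1
  Y(R4) = 0.4717 S between n2,n5
  Y(R5) = 0.5618 S between n3,n5
  Y(C1) = 0.000 S between n5,n1
  L1: short n3↔n4 (DC inductor)
  Y(R6) = 0.03968 S between n2,n1
  Y(R7) = 0.4975 S between n0,n1
  Y(R8) = 0.02732 S between n0,n1
  V1: constraint V(n6)−V(n5) = 1.64
Assemble and solve the 8×8 MNA system:
  V(n1)=-0.1696  V(n2)=-1.234  V(n3)=-1.240  V(n4)=-1.240  V(n5)=-1.323  V(n6)=0.3168
  i(L1)=-0.03326  i(V1)=-0.08899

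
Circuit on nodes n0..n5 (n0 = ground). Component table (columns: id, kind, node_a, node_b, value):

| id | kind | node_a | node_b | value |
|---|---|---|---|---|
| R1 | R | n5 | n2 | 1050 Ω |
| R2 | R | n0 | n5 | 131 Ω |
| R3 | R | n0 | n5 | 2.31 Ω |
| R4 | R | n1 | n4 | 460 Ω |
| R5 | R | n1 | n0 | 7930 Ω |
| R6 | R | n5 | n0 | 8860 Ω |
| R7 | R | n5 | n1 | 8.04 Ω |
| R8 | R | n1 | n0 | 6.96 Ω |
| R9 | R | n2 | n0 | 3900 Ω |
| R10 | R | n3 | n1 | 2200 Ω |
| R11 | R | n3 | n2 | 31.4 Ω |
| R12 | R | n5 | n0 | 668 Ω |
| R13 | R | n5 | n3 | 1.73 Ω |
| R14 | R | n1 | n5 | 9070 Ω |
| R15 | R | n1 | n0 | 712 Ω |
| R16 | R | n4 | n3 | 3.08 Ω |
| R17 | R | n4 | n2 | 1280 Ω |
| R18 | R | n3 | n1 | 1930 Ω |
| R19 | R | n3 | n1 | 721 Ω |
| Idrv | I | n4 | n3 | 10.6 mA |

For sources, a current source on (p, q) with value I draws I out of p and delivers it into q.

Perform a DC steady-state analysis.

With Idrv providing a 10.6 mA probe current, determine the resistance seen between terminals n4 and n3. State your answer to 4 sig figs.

R_eq = 3.053 Ω

Apply KCL at each of the 5 non-ground nodes and solve the resulting linear system.
Node n1: branches {R4, R5, R7, R8, R10, R14, R15, R18, R19} → V_1 = -0.0002203
Node n2: branches {R1, R9, R11, R17} → V_2 = -0.0005595
Node n3: branches {R10, R11, R13, R16, R18, R19, Idrv} → V_3 = 0.0001924
Node n4: branches {R4, R16, R17, Idrv} → V_4 = -0.03217
Node n5: branches {R1, R2, R3, R6, R7, R12, R13, R14} → V_5 = 7.269e-05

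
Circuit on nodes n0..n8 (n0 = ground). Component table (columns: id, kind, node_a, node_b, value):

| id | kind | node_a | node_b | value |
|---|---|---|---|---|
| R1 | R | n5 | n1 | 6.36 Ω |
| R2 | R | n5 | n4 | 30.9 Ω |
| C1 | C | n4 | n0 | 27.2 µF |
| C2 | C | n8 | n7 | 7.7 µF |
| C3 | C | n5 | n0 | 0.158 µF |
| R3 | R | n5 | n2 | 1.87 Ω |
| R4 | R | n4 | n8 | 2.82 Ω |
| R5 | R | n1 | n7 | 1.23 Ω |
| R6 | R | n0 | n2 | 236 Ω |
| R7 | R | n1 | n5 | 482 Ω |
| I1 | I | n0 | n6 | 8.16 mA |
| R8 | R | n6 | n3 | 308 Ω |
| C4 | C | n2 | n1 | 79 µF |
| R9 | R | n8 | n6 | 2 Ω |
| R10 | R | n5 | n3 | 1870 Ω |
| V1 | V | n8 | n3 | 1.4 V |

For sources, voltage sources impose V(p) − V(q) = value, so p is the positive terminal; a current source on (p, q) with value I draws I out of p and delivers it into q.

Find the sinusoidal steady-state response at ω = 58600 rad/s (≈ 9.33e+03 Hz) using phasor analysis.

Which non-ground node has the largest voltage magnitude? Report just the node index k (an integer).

3

Element admittances at ω=58600 rad/s:
  Y(R1) = 0.1572+0.000j S between n5,n1
  Y(R2) = 0.03236+0.000j S between n5,n4
  Y(C1) = 0.000+1.594j S between n4,n0
  Y(C2) = 0.000+0.4512j S between n8,n7
  Y(C3) = 0.000+0.009259j S between n5,n0
  Y(R3) = 0.5348+0.000j S between n5,n2
  Y(R4) = 0.3546+0.000j S between n4,n8
  Y(R5) = 0.8130+0.000j S between n1,n7
  Y(R6) = 0.004237+0.000j S between n0,n2
  Y(R7) = 0.002075+0.000j S between n1,n5
  I1: injects 0.00816 A into n6 (from n0)
  Y(R8) = 0.003247+0.000j S between n6,n3
  Y(C4) = 0.000+4.629j S between n2,n1
  Y(R9) = 0.5000+0.000j S between n8,n6
  Y(R10) = 0.0005348+0.000j S between n5,n3
  V1: constraint V(n8)−V(n3) = 1.4
Assemble and solve the 9×9 MNA system:
  V(n1)=0.01886-0.002808j  V(n2)=0.01882-0.002571j  V(n3)=-1.379-0.005655j  V(n4)=-9.146e-05-0.005052j  V(n5)=0.01692-0.002952j  V(n6)=0.02825-0.005655j  V(n7)=0.02059-0.002543j  V(n8)=0.02107-0.005655j
  i(V1)=-0.005315-1.446e-06j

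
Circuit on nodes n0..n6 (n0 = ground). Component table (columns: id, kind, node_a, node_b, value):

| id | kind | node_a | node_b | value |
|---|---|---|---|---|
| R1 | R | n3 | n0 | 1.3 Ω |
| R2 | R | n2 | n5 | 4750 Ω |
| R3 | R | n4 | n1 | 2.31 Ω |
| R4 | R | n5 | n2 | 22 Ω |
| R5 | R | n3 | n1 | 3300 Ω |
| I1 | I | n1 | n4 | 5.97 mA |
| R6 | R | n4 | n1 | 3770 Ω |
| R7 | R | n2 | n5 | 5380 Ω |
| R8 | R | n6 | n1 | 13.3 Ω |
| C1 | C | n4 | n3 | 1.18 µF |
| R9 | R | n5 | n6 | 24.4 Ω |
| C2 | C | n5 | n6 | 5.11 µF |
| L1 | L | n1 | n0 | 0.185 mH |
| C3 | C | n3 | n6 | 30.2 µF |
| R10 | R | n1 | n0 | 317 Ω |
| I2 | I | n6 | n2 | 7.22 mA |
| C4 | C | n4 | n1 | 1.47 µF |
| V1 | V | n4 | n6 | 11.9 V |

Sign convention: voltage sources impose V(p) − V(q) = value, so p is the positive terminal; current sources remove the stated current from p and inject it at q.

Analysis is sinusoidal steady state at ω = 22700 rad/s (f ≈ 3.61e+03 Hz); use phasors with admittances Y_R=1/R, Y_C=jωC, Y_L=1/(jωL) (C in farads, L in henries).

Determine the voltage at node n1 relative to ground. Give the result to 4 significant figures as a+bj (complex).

Apply KCL at each of the 6 non-ground nodes and solve the resulting linear system.
Node n1: branches {R3, R5, I1, R6, R8, L1, R10, C4} → V_1 = 6.000+7.439j
Node n2: branches {R2, R4, R7, I2} → V_2 = -0.6276+4.288j
Node n3: branches {R1, R5, C1, C3} → V_3 = -2.327+1.827j
Node n4: branches {R3, I1, R6, C1, C4, V1} → V_4 = 11.10+4.344j
Node n5: branches {R2, R4, R7, R9, C2} → V_5 = -0.7851+4.288j
Node n6: branches {R8, R9, C2, C3, I2, V1} → V_6 = -0.8046+4.344j
Source currents: i(V1)=-2.237+0.8113j

6.000+7.439j V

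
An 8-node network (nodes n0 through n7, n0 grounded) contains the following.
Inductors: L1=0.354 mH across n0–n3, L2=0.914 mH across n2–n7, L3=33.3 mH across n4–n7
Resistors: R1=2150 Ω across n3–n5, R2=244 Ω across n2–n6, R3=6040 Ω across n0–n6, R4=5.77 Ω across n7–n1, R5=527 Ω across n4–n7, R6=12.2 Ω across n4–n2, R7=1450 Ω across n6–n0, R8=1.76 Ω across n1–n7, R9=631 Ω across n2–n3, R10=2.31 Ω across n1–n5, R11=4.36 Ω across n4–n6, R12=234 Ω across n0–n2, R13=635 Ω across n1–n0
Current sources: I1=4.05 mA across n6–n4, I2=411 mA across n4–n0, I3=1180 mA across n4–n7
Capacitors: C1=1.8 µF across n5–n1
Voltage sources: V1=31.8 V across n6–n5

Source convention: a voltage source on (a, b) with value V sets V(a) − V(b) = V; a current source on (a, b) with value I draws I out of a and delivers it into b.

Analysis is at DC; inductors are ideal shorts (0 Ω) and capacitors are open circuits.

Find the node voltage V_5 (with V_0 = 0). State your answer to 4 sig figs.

-61.42 V

MNA unknowns: 7 node voltages V₁..V_7 plus 4 source currents (L1, L2, L3, V1)
L1: row V0−V3=0, i_L1 at 0,3
R1: Y=0.0004651 on G[3,5]
R2: Y=0.004098 on G[2,6]
L2: row V2−V7=0, i_L2 at 2,7
I1: z[6]−=0.00405, z[4]+=0.00405
L3: row V4−V7=0, i_L3 at 4,7
R3: Y=0.0001656 on G[0,6]
R4: Y=0.1733 on G[7,1]
R5: Y=0.001898 on G[4,7]
R6: Y=0.08197 on G[4,2]
R7: Y=0.0006897 on G[6,0]
R8: Y=0.5682 on G[1,7]
R9: Y=0.001585 on G[2,3]
R10: Y=0.4329 on G[1,5]
I2: z[4]−=0.411, z[0]+=0.411
I3: z[4]−=1.18, z[7]+=1.18
R11: Y=0.2294 on G[4,6]
R12: Y=0.004274 on G[0,2]
C1: Y=0.000 on G[5,1]
R13: Y=0.001575 on G[1,0]
V1: row V6−V5=31.8, i_V1 at 6,5
solve → V1=-52.20, V2=-46.93, V3=0.000, V4=-46.93, V5=-61.42, V6=-29.62, V7=-46.93
aux → i_L1=0.1029, i_L2=0.3458, i_L3=2.383, i_V1=-4.020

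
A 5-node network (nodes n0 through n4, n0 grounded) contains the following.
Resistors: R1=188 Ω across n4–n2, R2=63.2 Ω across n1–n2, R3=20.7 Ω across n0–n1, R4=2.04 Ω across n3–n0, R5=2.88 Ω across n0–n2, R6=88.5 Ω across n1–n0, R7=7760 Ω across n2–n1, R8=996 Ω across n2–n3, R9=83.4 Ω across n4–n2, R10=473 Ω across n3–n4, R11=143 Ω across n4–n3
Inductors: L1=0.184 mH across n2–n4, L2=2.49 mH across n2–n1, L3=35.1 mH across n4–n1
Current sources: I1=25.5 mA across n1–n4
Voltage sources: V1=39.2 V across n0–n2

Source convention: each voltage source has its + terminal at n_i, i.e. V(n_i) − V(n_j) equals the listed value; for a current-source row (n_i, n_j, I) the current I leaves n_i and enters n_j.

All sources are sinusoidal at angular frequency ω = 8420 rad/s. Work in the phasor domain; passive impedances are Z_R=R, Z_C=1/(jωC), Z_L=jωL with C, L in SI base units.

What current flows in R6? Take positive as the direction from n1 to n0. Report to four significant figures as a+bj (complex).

Apply KCL at each of the 4 non-ground nodes and solve the resulting linear system.
Node n1: branches {R2, R3, I1, R6, R7, L2, L3} → V_1 = -18.18+14.20j
Node n2: branches {R1, R2, L1, R5, R7, L2, R8, R9, V1} → V_2 = -39.20+0.000j
Node n3: branches {R4, R8, R10, R11} → V_3 = -0.7898+0.01178j
Node n4: branches {R1, L1, I1, L3, R9, R10, R11} → V_4 = -39.06+0.6470j
Source currents: i(V1)=-15.08+0.8523j

-0.2055+0.1605j A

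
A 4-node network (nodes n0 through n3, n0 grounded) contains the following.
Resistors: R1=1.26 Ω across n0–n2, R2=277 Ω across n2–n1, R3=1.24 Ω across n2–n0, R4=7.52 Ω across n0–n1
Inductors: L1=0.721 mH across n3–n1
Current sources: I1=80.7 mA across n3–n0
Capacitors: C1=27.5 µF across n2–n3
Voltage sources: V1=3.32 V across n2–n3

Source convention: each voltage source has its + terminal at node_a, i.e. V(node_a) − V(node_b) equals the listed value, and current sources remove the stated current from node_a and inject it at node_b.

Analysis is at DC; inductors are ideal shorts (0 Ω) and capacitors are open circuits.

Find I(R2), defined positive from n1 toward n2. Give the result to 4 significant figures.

Element admittances at DC:
  Y(R1) = 0.7937 S between n0,n2
  L1: short n3↔n1 (DC inductor)
  Y(R2) = 0.003610 S between n2,n1
  I1: injects 0.0807 A into n0 (from n3)
  Y(R3) = 0.8065 S between n2,n0
  Y(R4) = 0.1330 S between n0,n1
  Y(C1) = 0.000 S between n2,n3
  V1: constraint V(n2)−V(n3) = 3.32
Assemble and solve the 5×5 MNA system:
  V(n1)=-3.112  V(n2)=0.2082  V(n3)=-3.112
  i(L1)=-0.4258  i(V1)=-0.3451

-0.01199 A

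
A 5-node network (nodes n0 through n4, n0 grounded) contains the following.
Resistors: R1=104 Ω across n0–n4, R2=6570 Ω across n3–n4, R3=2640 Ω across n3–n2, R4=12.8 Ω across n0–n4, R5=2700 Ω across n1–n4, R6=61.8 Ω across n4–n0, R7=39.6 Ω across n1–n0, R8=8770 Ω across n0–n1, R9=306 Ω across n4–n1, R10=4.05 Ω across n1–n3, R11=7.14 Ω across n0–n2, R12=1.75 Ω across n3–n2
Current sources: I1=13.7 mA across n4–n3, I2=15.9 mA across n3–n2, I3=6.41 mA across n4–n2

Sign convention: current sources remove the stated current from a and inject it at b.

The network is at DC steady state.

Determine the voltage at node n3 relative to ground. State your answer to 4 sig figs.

0.1089 V

Apply KCL at each of the 4 non-ground nodes and solve the resulting linear system.
Node n1: branches {R5, R7, R8, R9, R10} → V_1 = 0.09504
Node n2: branches {R3, I2, R11, R12, I3} → V_2 = 0.1188
Node n3: branches {R2, R3, I1, I2, R10, R12} → V_3 = 0.1089
Node n4: branches {R1, R2, R4, R5, I1, R6, R9, I3} → V_4 = -0.1833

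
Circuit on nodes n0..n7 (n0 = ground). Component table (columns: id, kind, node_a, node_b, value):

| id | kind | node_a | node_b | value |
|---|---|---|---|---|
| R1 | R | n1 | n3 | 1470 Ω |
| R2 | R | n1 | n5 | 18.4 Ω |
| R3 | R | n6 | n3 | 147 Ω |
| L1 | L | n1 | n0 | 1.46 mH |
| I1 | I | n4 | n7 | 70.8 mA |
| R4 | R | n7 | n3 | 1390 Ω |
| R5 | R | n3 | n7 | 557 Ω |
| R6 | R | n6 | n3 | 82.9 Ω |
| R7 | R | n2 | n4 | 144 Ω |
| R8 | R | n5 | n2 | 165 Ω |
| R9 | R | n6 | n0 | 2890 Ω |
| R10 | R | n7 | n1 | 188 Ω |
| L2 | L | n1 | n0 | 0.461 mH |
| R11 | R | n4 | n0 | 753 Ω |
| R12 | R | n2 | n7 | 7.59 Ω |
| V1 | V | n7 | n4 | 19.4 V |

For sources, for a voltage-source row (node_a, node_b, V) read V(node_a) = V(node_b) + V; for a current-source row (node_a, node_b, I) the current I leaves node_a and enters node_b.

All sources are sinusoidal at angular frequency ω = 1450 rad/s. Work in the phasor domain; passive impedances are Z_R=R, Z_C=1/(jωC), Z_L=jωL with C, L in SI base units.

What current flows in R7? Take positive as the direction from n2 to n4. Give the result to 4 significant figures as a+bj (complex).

0.1276+3.640e-07j A

Apply KCL at each of the 7 non-ground nodes and solve the resulting linear system.
Node n1: branches {R1, R2, L1, R10, L2} → V_1 = 8.148e-06+0.01114j
Node n2: branches {R7, R8, R12} → V_2 = 1.418+0.009805j
Node n3: branches {R1, R3, R4, R5, R6} → V_3 = 1.740+0.009082j
Node n4: branches {I1, R7, R11, V1} → V_4 = -16.95+0.009753j
Node n5: branches {R2, R8} → V_5 = 0.1423+0.01100j
Node n6: branches {R3, R6, R9} → V_6 = 1.708+0.008919j
Node n7: branches {I1, R4, R5, R10, R12, V1} → V_7 = 2.445+0.009753j
Source currents: i(V1)=-0.07931+1.259e-05j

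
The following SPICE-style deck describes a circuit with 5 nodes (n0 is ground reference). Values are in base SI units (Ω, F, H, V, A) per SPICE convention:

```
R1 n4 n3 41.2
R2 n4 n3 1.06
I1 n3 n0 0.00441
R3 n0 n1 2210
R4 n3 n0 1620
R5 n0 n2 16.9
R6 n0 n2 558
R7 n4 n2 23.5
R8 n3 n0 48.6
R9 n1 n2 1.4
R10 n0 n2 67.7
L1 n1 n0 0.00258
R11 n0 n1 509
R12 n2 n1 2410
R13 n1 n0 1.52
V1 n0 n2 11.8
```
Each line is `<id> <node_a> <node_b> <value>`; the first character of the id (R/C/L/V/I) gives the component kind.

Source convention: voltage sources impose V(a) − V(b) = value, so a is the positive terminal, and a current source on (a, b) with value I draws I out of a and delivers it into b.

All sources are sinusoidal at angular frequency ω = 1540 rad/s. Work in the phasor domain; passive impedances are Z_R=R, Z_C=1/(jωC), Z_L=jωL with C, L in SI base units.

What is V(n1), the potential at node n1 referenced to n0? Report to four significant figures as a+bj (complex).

-5.935-1.086j V

Element admittances at ω=1540 rad/s:
  Y(R1) = 0.02427+0.000j S between n4,n3
  Y(R2) = 0.9434+0.000j S between n4,n3
  I1: injects 0.00441 A into n0 (from n3)
  Y(R3) = 0.0004525+0.000j S between n0,n1
  Y(R4) = 0.0006173+0.000j S between n3,n0
  Y(R5) = 0.05917+0.000j S between n0,n2
  Y(R6) = 0.001792+0.000j S between n0,n2
  Y(R7) = 0.04255+0.000j S between n4,n2
  Y(R8) = 0.02058+0.000j S between n3,n0
  Y(R9) = 0.7143+0.000j S between n1,n2
  Y(R10) = 0.01477+0.000j S between n0,n2
  Y(L1) = 0.000-0.2517j S between n1,n0
  Y(R11) = 0.001965+0.000j S between n0,n1
  Y(R12) = 0.0004149+0.000j S between n2,n1
  Y(R13) = 0.6579+0.000j S between n1,n0
  V1: constraint V(n0)−V(n2) = 11.8
Assemble and solve the 5×5 MNA system:
  V(n1)=-5.935-1.086j  V(n2)=-11.80+0.000j  V(n3)=-7.835+0.000j  V(n4)=-8.002+0.000j
  i(V1)=-5.247+0.7764j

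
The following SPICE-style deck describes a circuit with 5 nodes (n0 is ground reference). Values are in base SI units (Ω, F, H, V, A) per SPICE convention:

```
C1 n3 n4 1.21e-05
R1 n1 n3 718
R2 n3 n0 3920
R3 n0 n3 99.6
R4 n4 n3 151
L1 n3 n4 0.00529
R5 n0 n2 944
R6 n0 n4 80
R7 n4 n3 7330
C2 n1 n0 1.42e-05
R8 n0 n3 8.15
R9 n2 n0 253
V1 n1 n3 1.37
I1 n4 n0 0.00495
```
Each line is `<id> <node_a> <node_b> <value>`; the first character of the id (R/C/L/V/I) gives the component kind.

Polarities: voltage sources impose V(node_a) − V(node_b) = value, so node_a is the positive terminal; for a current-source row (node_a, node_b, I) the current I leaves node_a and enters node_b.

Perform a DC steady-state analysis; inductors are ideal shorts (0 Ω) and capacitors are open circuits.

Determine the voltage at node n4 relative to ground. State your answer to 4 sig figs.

-0.03402 V

Apply KCL at each of the 4 non-ground nodes and solve the resulting linear system.
Node n1: branches {R1, C2, V1} → V_1 = 1.336
Node n2: branches {R5, R9} → V_2 = 0.000
Node n3: branches {C1, R1, R2, R3, R4, L1, R7, R8, V1} → V_3 = -0.03402
Node n4: branches {C1, R4, L1, R6, R7, I1} → V_4 = -0.03402
Source currents: i(L1)=0.004525, i(V1)=-0.001908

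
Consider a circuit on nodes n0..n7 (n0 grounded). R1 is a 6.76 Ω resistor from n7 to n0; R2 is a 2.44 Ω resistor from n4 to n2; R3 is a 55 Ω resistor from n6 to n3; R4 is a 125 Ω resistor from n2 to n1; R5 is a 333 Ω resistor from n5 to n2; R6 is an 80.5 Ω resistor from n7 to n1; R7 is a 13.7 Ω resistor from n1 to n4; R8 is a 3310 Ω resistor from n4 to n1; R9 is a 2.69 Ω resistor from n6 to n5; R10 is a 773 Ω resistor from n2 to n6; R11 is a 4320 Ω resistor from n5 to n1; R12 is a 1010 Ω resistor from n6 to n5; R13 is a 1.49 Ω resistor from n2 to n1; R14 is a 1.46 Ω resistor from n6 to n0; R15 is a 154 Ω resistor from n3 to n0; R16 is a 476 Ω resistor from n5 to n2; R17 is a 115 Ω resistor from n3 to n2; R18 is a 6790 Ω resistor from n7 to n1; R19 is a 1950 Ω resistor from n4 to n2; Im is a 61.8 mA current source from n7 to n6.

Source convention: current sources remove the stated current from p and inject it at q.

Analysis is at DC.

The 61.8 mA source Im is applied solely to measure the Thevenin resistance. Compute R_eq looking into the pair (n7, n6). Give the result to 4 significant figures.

MNA unknowns: 7 node voltages V₁..V_7
R1: Y=0.1479 on G[7,0]
R2: Y=0.4098 on G[4,2]
R3: Y=0.01818 on G[6,3]
R4: Y=0.008000 on G[2,1]
R5: Y=0.003003 on G[5,2]
R6: Y=0.01242 on G[7,1]
R7: Y=0.07299 on G[1,4]
R8: Y=0.0003021 on G[4,1]
R9: Y=0.3717 on G[6,5]
R10: Y=0.001294 on G[2,6]
R11: Y=0.0002315 on G[5,1]
R12: Y=0.0009901 on G[6,5]
R13: Y=0.6711 on G[2,1]
R14: Y=0.6849 on G[6,0]
R15: Y=0.006494 on G[3,0]
R16: Y=0.002101 on G[5,2]
R17: Y=0.008696 on G[3,2]
R18: Y=0.0001473 on G[7,1]
R19: Y=0.0005128 on G[4,2]
Im: z[7]−=0.0618, z[6]+=0.0618
solve → V1=-0.1596, V2=-0.1557, V3=0.006188, V4=-0.1563, V5=0.08239, V6=0.08580, V7=-0.3976

R_eq = 7.821 Ω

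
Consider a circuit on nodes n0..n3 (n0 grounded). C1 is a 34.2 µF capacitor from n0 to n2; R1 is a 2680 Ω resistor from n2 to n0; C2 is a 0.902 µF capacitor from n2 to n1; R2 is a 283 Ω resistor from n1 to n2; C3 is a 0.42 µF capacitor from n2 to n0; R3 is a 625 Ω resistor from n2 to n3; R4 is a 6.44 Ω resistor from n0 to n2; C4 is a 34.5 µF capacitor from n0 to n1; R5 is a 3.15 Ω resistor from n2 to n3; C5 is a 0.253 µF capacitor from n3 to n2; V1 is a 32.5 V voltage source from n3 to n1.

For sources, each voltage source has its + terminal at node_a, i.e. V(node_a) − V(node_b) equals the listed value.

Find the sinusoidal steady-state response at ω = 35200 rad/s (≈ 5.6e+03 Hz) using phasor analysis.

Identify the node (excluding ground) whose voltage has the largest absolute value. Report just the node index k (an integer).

Element admittances at ω=35200 rad/s:
  Y(C1) = 0.000+1.204j S between n0,n2
  Y(R1) = 0.0003731+0.000j S between n2,n0
  Y(C2) = 0.000+0.03175j S between n2,n1
  Y(R2) = 0.003534+0.000j S between n1,n2
  Y(C3) = 0.000+0.01478j S between n2,n0
  Y(R3) = 0.001600+0.000j S between n2,n3
  Y(R4) = 0.1553+0.000j S between n0,n2
  Y(C4) = 0.000+1.214j S between n0,n1
  Y(R5) = 0.3175+0.000j S between n2,n3
  Y(C5) = 0.000+0.008906j S between n3,n2
  V1: constraint V(n3)−V(n1) = 32.5
Assemble and solve the 4×4 MNA system:
  V(n1)=-3.185+6.254j  V(n2)=3.906-5.733j  V(n3)=29.31+6.254j
  i(V1)=-8.000-4.051j

3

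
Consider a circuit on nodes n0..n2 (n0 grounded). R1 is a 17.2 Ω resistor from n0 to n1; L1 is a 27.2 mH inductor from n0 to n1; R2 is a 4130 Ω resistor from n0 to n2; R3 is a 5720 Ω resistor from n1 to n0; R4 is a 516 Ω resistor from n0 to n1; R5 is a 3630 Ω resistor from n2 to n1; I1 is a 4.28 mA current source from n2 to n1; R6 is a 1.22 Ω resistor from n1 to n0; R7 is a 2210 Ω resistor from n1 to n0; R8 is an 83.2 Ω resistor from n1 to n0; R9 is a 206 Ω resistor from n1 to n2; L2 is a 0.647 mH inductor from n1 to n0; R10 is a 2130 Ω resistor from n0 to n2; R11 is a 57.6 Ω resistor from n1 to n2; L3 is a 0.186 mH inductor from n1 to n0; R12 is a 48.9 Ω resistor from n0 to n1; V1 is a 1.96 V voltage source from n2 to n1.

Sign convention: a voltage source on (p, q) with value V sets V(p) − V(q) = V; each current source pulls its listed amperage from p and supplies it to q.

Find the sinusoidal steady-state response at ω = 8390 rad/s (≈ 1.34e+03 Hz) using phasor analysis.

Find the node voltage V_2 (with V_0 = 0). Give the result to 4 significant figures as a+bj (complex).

Apply KCL at each of the 2 non-ground nodes and solve the resulting linear system.
Node n1: branches {R1, L1, R3, R4, R5, I1, R6, R7, R8, R9, L2, R11, L3, R12, V1} → V_1 = -0.0008369-0.0007598j
Node n2: branches {R2, R5, I1, R9, R10, R11, V1} → V_2 = 1.959-0.0007598j
Source currents: i(V1)=-0.04976+5.407e-07j

1.959-0.0007598j V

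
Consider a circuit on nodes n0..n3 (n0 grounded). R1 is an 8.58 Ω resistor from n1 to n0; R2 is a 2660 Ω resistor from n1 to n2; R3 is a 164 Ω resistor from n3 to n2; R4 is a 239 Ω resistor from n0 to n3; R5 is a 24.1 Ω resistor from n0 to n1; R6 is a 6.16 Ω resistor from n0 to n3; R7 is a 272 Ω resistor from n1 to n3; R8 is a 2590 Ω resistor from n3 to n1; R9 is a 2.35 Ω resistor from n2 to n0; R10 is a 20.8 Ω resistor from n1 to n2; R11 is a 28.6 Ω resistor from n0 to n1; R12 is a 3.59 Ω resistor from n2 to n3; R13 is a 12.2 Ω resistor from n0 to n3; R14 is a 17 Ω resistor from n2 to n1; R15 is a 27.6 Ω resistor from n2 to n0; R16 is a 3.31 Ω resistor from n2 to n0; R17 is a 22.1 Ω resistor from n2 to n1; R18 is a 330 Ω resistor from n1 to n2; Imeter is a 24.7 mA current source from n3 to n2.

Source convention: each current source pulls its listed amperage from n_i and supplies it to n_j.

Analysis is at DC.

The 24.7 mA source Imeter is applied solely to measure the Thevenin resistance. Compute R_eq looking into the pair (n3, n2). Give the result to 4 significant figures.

Element admittances at DC:
  Y(R1) = 0.1166 S between n1,n0
  Y(R2) = 0.0003759 S between n1,n2
  Y(R3) = 0.006098 S between n3,n2
  Y(R4) = 0.004184 S between n0,n3
  Y(R5) = 0.04149 S between n0,n1
  Y(R6) = 0.1623 S between n0,n3
  Y(R7) = 0.003676 S between n1,n3
  Y(R8) = 0.0003861 S between n3,n1
  Y(R9) = 0.4255 S between n2,n0
  Y(R10) = 0.04808 S between n1,n2
  Y(R11) = 0.03497 S between n0,n1
  Y(R12) = 0.2786 S between n2,n3
  Y(R13) = 0.08197 S between n0,n3
  Y(R14) = 0.05882 S between n2,n1
  Y(R15) = 0.03623 S between n2,n0
  Y(R16) = 0.3021 S between n2,n0
  Y(R17) = 0.04525 S between n2,n1
  Y(R18) = 0.003030 S between n1,n2
  Imeter: injects 0.0247 A into n2 (from n3)
Assemble and solve the 3×3 MNA system:
  V(n1)=0.004717  V(n2)=0.01173  V(n3)=-0.03973

R_eq = 2.083 Ω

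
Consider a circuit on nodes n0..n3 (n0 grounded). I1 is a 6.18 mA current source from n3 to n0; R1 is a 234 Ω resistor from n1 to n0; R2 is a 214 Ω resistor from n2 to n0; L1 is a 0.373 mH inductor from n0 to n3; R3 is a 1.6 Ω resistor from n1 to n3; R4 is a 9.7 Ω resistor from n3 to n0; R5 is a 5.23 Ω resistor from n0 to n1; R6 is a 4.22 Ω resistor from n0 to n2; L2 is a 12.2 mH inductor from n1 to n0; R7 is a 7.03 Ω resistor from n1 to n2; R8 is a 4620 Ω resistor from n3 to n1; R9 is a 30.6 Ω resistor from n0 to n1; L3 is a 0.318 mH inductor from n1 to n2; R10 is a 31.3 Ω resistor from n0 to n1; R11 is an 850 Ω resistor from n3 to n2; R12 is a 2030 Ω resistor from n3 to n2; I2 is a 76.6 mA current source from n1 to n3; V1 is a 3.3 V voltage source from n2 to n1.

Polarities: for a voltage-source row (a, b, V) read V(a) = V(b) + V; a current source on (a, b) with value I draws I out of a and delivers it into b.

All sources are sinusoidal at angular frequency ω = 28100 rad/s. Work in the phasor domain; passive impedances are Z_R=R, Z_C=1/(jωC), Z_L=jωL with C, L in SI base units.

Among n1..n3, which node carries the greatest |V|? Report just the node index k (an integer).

MNA unknowns: 3 node voltages V₁..V_3 plus 1 source current (V1)
I1: z[3]−=0.00618, z[0]+=0.00618
R1: Y=0.004274+0.000j on G[1,0]
R2: Y=0.004673+0.000j on G[2,0]
L1: Y=0.000-0.09541j on G[0,3]
R3: Y=0.6250+0.000j on G[1,3]
R4: Y=0.1031+0.000j on G[3,0]
R5: Y=0.1912+0.000j on G[0,1]
R6: Y=0.2370+0.000j on G[0,2]
L2: Y=0.000-0.002917j on G[1,0]
R7: Y=0.1422+0.000j on G[1,2]
R8: Y=0.0002165+0.000j on G[3,1]
R9: Y=0.03268+0.000j on G[0,1]
L3: Y=0.000-0.1119j on G[1,2]
R10: Y=0.03195+0.000j on G[0,1]
R11: Y=0.001176+0.000j on G[3,2]
R12: Y=0.0004926+0.000j on G[3,2]
I2: z[1]−=0.0766, z[3]+=0.0766
V1: row V2−V1=3.3, i_V1 at 2,1
solve → V1=-1.343-0.1476j, V2=1.957-0.1476j, V3=-1.015-0.2594j
aux → i_V1=-0.9473+0.4048j

2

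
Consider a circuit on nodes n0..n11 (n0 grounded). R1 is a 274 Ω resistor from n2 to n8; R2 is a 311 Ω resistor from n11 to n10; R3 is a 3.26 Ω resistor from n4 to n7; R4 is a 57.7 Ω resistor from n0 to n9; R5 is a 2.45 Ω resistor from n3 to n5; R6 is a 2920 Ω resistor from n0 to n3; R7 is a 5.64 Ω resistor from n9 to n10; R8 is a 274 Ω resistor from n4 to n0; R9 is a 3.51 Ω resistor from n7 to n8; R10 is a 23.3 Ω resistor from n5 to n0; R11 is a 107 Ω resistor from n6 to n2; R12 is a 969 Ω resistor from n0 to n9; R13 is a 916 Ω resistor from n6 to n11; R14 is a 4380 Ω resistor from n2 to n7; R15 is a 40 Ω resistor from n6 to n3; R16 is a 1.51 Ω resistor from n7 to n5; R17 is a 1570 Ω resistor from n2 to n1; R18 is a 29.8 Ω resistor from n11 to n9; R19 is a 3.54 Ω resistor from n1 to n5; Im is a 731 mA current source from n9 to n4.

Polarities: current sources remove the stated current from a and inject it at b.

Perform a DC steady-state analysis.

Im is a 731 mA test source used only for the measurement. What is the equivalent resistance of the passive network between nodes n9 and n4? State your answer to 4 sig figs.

Apply KCL at each of the 11 non-ground nodes and solve the resulting linear system.
Node n1: branches {R17, R19} → V_1 = 14.22
Node n2: branches {R1, R11, R14, R17} → V_2 = 13.23
Node n3: branches {R5, R6, R15} → V_3 = 14.10
Node n4: branches {R3, R8, Im} → V_4 = 17.40
Node n5: branches {R5, R10, R16, R19} → V_5 = 14.22
Node n6: branches {R11, R13, R15} → V_6 = 12.34
Node n7: branches {R3, R9, R14, R16} → V_7 = 15.22
Node n8: branches {R1, R9} → V_8 = 15.19
Node n9: branches {R4, R7, R12, R18, Im} → V_9 = -36.96
Node n10: branches {R2, R7} → V_10 = -36.94
Node n11: branches {R2, R13, R18} → V_11 = -35.54

R_eq = 74.36 Ω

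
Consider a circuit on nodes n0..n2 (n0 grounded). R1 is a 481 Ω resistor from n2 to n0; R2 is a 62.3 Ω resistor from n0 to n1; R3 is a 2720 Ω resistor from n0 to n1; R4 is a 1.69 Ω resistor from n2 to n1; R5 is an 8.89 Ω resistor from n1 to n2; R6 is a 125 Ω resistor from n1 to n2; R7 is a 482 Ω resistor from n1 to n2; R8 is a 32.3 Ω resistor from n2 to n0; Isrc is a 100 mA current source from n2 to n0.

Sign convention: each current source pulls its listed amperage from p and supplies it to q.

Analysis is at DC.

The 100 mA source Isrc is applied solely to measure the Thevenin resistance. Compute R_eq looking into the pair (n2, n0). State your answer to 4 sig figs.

R_eq = 20.37 Ω

Apply KCL at each of the 2 non-ground nodes and solve the resulting linear system.
Node n1: branches {R2, R3, R4, R5, R6, R7} → V_1 = -1.991
Node n2: branches {R1, R4, R5, R6, R7, R8, Isrc} → V_2 = -2.037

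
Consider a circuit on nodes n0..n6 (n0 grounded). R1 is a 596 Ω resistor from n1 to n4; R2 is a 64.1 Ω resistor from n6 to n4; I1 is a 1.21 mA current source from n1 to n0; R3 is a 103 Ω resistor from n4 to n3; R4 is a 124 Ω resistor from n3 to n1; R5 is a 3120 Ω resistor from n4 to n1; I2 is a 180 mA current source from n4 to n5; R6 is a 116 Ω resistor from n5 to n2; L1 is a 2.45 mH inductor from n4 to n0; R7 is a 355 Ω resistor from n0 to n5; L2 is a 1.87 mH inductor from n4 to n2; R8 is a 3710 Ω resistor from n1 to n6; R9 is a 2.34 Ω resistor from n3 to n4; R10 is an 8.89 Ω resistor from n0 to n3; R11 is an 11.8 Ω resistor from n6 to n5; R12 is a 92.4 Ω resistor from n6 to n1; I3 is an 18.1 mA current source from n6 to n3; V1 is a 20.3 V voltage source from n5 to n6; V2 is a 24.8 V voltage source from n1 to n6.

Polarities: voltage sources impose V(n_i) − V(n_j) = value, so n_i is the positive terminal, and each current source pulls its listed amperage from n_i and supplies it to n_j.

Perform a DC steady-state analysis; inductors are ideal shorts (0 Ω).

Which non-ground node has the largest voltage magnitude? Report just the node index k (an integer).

Element admittances at DC:
  Y(R1) = 0.001678 S between n1,n4
  Y(R2) = 0.01560 S between n6,n4
  I1: injects 0.00121 A into n0 (from n1)
  Y(R3) = 0.009709 S between n4,n3
  Y(R4) = 0.008065 S between n3,n1
  Y(R5) = 0.0003205 S between n4,n1
  I2: injects 0.18 A into n5 (from n4)
  Y(R6) = 0.008621 S between n5,n2
  L1: short n4↔n0 (DC inductor)
  Y(R7) = 0.002817 S between n0,n5
  L2: short n4↔n2 (DC inductor)
  Y(R8) = 0.0002695 S between n1,n6
  Y(R9) = 0.4274 S between n3,n4
  Y(R10) = 0.1125 S between n0,n3
  Y(R11) = 0.08475 S between n6,n5
  Y(R12) = 0.01082 S between n6,n1
  I3: injects 0.0181 A into n3 (from n6)
  V1: constraint V(n5)−V(n6) = 20.3
  V2: constraint V(n1)−V(n6) = 24.8
Assemble and solve the 10×10 MNA system:
  V(n1)=16.20  V(n2)=0.000  V(n3)=0.2668  V(n4)=0.000  V(n5)=11.70  V(n6)=-8.595
  i(L1)=-0.06419  i(L2)=-0.1009  i(V1)=-1.674  i(V2)=-0.4372

1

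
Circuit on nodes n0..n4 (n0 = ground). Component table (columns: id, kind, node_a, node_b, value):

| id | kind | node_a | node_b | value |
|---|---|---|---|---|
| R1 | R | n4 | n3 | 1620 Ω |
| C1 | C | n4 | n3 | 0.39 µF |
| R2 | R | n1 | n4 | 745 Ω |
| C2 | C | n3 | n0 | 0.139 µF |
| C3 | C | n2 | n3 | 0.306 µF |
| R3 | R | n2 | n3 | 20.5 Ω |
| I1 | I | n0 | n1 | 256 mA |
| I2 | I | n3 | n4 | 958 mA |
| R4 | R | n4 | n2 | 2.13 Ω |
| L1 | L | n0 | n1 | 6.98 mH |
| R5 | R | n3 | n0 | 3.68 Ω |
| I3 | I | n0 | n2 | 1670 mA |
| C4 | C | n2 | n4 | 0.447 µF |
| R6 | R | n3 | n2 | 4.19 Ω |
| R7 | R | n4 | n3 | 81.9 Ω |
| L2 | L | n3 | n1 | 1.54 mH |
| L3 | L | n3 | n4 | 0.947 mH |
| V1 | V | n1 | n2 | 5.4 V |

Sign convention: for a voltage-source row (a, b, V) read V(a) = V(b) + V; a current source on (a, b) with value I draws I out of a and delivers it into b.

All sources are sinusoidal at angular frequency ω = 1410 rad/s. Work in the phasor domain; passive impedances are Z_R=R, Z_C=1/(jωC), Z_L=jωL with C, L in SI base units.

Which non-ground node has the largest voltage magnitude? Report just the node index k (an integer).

1

Element admittances at ω=1410 rad/s:
  Y(R1) = 0.0006173+0.000j S between n4,n3
  Y(C1) = 0.000+0.0005499j S between n4,n3
  Y(R2) = 0.001342+0.000j S between n1,n4
  Y(C2) = 0.000+0.0001960j S between n3,n0
  Y(C3) = 0.000+0.0004315j S between n2,n3
  Y(R3) = 0.04878+0.000j S between n2,n3
  I1: injects 0.256 A into n1 (from n0)
  I2: injects 0.958 A into n4 (from n3)
  Y(R4) = 0.4695+0.000j S between n4,n2
  Y(L1) = 0.000-0.1016j S between n0,n1
  Y(R5) = 0.2717+0.000j S between n3,n0
  I3: injects 1.67 A into n2 (from n0)
  Y(C4) = 0.000+0.0006303j S between n2,n4
  Y(R6) = 0.2387+0.000j S between n3,n2
  Y(R7) = 0.01221+0.000j S between n4,n3
  Y(L2) = 0.000-0.4605j S between n3,n1
  Y(L3) = 0.000-0.7489j S between n3,n4
  V1: constraint V(n1)−V(n2) = 5.4
Assemble and solve the 5×5 MNA system:
  V(n1)=8.012+6.964j  V(n2)=2.612+6.964j  V(n3)=4.486+2.993j  V(n4)=2.773+4.208j
  i(V1)=-2.288+2.434j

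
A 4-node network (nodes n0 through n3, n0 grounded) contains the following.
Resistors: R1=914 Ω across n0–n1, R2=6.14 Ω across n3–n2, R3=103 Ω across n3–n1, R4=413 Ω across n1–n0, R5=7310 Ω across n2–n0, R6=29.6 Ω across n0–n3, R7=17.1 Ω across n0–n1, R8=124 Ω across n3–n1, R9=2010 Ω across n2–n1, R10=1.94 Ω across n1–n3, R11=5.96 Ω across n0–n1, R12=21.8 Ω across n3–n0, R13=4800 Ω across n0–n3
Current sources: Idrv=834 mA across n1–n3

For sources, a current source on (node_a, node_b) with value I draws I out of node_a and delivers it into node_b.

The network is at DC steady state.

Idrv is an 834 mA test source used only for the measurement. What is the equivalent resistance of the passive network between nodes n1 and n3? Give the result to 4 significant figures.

R_eq = 1.686 Ω

MNA unknowns: 3 node voltages V₁..V_3
R1: Y=0.001094 on G[0,1]
R2: Y=0.1629 on G[3,2]
R3: Y=0.009709 on G[3,1]
R4: Y=0.002421 on G[1,0]
R5: Y=0.0001368 on G[2,0]
R6: Y=0.03378 on G[0,3]
R7: Y=0.05848 on G[0,1]
R8: Y=0.008065 on G[3,1]
R9: Y=0.0004975 on G[2,1]
R10: Y=0.5155 on G[1,3]
R11: Y=0.1678 on G[0,1]
R12: Y=0.04587 on G[3,0]
R13: Y=0.0002083 on G[0,3]
Idrv: z[1]−=0.834, z[3]+=0.834
solve → V1=-0.3632, V2=1.038, V3=1.043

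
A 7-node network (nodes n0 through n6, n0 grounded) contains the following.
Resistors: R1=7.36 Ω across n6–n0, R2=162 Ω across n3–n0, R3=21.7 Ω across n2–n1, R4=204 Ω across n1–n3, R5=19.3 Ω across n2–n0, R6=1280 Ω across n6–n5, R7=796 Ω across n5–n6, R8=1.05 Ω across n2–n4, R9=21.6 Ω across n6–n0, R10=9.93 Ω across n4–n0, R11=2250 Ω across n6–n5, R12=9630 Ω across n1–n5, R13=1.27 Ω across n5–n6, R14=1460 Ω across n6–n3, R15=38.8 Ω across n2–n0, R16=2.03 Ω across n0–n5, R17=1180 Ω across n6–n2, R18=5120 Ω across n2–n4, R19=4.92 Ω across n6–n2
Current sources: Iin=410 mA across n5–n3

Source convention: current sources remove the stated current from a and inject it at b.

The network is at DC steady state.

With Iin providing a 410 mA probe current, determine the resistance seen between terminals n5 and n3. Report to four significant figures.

R_eq = 89.97 Ω

Apply KCL at each of the 6 non-ground nodes and solve the resulting linear system.
Node n1: branches {R3, R4, R12} → V_1 = 3.760
Node n2: branches {R3, R5, R8, R15, R17, R18, R19} → V_2 = 0.2959
Node n3: branches {R2, R4, R14, Iin} → V_3 = 36.42
Node n4: branches {R8, R10, R18} → V_4 = 0.2676
Node n5: branches {R6, R7, R11, R12, R13, R16, Iin} → V_5 = -0.4683
Node n6: branches {R1, R6, R7, R9, R11, R13, R14, R17, R19} → V_6 = -0.2418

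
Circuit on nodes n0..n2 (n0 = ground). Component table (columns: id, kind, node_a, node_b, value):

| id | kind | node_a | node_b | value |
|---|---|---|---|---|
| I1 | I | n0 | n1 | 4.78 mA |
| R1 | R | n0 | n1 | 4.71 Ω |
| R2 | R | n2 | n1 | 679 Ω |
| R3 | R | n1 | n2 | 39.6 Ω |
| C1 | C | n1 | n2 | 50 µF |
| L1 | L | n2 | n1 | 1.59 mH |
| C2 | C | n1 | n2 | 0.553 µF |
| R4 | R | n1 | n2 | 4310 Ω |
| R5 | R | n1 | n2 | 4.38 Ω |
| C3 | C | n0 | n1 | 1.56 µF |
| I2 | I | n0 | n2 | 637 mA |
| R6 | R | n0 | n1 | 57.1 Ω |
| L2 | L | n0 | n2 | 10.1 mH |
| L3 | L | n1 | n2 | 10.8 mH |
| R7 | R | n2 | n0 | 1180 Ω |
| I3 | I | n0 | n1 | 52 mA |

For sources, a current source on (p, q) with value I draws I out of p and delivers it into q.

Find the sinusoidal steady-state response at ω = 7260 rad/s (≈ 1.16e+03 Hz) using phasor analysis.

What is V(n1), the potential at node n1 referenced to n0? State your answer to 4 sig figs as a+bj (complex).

MNA unknowns: 2 node voltages V₁..V_2
I1: z[0]−=0.00478, z[1]+=0.00478
R1: Y=0.2123+0.000j on G[0,1]
R2: Y=0.001473+0.000j on G[2,1]
R3: Y=0.02525+0.000j on G[1,2]
C1: Y=0.000+0.3630j on G[1,2]
L1: Y=0.000-0.08663j on G[2,1]
C2: Y=0.000+0.004015j on G[1,2]
R4: Y=0.0002320+0.000j on G[1,2]
R5: Y=0.2283+0.000j on G[1,2]
C3: Y=0.000+0.01133j on G[0,1]
I2: z[0]−=0.637, z[2]+=0.637
R6: Y=0.01751+0.000j on G[0,1]
L2: Y=0.000-0.01364j on G[0,2]
L3: Y=0.000-0.01275j on G[1,2]
R7: Y=0.0008475+0.000j on G[2,0]
I3: z[0]−=0.052, z[1]+=0.052
solve → V1=3.070+0.1135j, V2=4.397-1.040j

3.070+0.1135j V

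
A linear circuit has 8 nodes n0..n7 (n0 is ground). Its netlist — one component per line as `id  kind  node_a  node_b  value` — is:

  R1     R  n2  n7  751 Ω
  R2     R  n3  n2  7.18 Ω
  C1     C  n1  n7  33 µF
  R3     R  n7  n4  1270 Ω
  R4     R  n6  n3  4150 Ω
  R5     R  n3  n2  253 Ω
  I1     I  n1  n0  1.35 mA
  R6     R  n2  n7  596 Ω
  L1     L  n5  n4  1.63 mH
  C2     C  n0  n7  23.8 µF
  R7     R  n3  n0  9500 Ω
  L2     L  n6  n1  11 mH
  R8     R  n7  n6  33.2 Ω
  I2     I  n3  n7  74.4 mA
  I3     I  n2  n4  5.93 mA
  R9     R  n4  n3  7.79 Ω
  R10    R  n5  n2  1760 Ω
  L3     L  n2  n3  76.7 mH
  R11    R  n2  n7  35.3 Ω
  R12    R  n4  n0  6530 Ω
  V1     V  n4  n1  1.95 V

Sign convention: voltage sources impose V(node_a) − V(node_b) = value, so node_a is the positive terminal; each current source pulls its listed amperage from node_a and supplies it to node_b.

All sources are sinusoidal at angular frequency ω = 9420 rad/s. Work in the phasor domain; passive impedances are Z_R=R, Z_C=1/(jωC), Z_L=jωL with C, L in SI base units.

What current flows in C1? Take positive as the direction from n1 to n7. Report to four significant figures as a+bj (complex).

-0.1078-0.009096j A

Apply KCL at each of the 7 non-ground nodes and solve the resulting linear system.
Node n1: branches {C1, I1, L2, V1} → V_1 = -0.02964+0.3547j
Node n2: branches {R1, R2, R5, R6, I3, R10, L3, R11} → V_2 = 0.8611+0.2435j
Node n3: branches {R2, R4, R5, R7, I2, R9, L3} → V_3 = 1.086+0.2969j
Node n4: branches {R3, L1, I3, R9, R12, V1} → V_4 = 1.920+0.3547j
Node n5: branches {L1, R10} → V_5 = 1.921+0.3454j
Node n6: branches {R4, L2, R8} → V_6 = 0.1042+0.05269j
Node n7: branches {R1, C1, R3, R6, C2, R8, I2, R11} → V_7 = -0.0003817+0.007843j
Source currents: i(V1)=-0.1036-0.007804j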